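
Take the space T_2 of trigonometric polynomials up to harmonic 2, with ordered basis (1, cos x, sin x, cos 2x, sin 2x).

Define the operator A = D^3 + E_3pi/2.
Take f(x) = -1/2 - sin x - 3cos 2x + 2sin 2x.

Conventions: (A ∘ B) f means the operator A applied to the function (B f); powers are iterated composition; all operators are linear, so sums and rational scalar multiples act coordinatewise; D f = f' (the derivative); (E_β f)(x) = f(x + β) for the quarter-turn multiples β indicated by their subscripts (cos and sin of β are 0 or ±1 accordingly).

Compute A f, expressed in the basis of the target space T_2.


D f = -cos x + 4cos 2x + 6sin 2x
D D f = sin x + 12cos 2x - 8sin 2x
D D D f = cos x - 16cos 2x - 24sin 2x
E_3pi/2 f = -1/2 + cos x + 3cos 2x - 2sin 2x
(D^3 + E_3pi/2) f = -1/2 + 2cos x - 13cos 2x - 26sin 2x

the result is g(x) = -1/2 + 2cos x - 13cos 2x - 26sin 2x


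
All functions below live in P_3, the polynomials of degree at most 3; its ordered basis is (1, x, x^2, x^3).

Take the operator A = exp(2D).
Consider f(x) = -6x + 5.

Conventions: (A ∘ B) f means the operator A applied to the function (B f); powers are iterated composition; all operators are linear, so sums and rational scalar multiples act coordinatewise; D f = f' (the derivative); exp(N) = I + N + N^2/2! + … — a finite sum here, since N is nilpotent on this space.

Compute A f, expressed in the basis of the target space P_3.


the image equals g(x) = -6x - 7

order-1 term: -12
the series for exp(2D) f terminates at order 1
exp(2D) f = -6x - 7


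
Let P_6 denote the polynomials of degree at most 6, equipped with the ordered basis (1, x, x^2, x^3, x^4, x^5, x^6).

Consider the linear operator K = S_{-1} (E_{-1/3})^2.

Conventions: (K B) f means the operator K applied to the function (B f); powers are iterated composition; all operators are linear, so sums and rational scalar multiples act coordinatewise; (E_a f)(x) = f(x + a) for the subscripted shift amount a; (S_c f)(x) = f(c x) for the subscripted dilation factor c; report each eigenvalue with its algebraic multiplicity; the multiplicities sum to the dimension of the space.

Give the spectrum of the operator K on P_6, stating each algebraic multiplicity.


λ = -1 (multiplicity 3), λ = 1 (multiplicity 4)

image of 1: 1
image of x: -x - 2/3
image of x^2: x^2 + (4/3)x + 4/9
image of x^3: -x^3 - 2x^2 - (4/3)x - 8/27
image of x^4: x^4 + (8/3)x^3 + (8/3)x^2 + (32/27)x + 16/81
image of x^5: -x^5 - (10/3)x^4 - (40/9)x^3 - (80/27)x^2 - (80/81)x - 32/243
image of x^6: x^6 + 4x^5 + (20/3)x^4 + (160/27)x^3 + (80/27)x^2 + (64/81)x + 64/729
the matrix is upper triangular; its diagonal is (1, -1, 1, -1, 1, -1, 1)
for a triangular matrix the eigenvalues are the diagonal entries, with algebraic multiplicity their repetition count


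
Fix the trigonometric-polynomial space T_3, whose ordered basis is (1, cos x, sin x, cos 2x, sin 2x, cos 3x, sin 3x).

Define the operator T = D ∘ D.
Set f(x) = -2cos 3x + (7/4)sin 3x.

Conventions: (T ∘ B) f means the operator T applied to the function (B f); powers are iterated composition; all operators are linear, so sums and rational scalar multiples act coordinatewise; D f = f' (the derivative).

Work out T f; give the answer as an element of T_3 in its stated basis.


g(x) = 18cos 3x - (63/4)sin 3x

D f = (21/4)cos 3x + 6sin 3x
D D f = 18cos 3x - (63/4)sin 3x


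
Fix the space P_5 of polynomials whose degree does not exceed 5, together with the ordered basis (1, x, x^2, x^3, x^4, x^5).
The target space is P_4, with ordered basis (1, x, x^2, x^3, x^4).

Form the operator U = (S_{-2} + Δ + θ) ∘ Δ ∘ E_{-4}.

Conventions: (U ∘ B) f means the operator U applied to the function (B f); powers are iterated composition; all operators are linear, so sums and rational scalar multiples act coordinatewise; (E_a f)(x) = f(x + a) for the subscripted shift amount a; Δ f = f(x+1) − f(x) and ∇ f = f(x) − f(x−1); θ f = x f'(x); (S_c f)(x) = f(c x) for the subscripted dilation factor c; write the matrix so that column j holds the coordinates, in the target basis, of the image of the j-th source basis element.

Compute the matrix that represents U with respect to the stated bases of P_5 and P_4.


the matrix is [[0, 1, -5, 19, -65, 211]; [0, 0, -2, 27, -220, 1425]; [0, 0, 0, 18, -240, 2040]; [0, 0, 0, 0, -20, 370]; [0, 0, 0, 0, 0, 100]] (rows listed top to bottom)

image of 1: 0
image of x: 1
image of x^2: -2x - 5
image of x^3: 18x^2 + 27x + 19
image of x^4: -20x^3 - 240x^2 - 220x - 65
image of x^5: 100x^4 + 370x^3 + 2040x^2 + 1425x + 211
each image's coordinates form column j of the matrix


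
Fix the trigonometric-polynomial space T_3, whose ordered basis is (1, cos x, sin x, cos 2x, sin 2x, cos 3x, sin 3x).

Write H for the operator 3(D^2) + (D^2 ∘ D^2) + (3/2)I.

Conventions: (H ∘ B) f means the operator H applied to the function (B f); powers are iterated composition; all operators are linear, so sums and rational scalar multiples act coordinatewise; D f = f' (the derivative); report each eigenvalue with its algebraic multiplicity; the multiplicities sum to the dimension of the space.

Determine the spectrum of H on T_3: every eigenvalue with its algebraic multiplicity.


λ = -1/2 (multiplicity 2), λ = 3/2 (multiplicity 1), λ = 11/2 (multiplicity 2), λ = 111/2 (multiplicity 2)

image of 1: 3/2
image of cos x: -(1/2)cos x
image of sin x: -(1/2)sin x
image of cos 2x: (11/2)cos 2x
image of sin 2x: (11/2)sin 2x
image of cos 3x: (111/2)cos 3x
image of sin 3x: (111/2)sin 3x
the matrix is diagonal; its diagonal is (3/2, -1/2, -1/2, 11/2, 11/2, 111/2, 111/2)
for a triangular matrix the eigenvalues are the diagonal entries, with algebraic multiplicity their repetition count


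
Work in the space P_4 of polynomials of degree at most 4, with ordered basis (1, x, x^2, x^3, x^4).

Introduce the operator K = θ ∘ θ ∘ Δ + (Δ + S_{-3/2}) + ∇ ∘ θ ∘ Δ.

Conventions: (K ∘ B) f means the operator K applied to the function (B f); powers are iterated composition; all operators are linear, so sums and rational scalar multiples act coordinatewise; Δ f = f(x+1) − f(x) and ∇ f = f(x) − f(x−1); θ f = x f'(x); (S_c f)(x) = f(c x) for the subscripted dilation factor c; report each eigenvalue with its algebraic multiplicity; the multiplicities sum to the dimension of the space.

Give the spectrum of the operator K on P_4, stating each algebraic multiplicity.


image of 1: 1
image of x: -(3/2)x + 1
image of x^2: (9/4)x^2 + 4x + 3
image of x^3: -(27/8)x^3 + 15x^2 + 18x - 2
image of x^4: (81/16)x^4 + 40x^3 + 66x^2 - 4x + 5
the matrix is upper triangular; its diagonal is (1, -3/2, 9/4, -27/8, 81/16)
for a triangular matrix the eigenvalues are the diagonal entries, with algebraic multiplicity their repetition count

λ = -27/8 (multiplicity 1), λ = -3/2 (multiplicity 1), λ = 1 (multiplicity 1), λ = 9/4 (multiplicity 1), λ = 81/16 (multiplicity 1)


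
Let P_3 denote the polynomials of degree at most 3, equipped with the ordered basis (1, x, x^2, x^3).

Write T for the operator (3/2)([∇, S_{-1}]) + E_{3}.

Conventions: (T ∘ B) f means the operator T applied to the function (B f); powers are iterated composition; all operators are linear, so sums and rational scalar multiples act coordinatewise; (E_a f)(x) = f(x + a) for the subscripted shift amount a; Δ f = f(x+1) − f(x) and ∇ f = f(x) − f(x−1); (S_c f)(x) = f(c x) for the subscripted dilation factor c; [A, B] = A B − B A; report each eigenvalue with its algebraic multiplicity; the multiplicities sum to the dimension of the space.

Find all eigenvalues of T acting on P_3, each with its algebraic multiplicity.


λ = 1 (multiplicity 4)

image of 1: 1
image of x: x
image of x^2: x^2 + 12x + 9
image of x^3: x^3 + 27x + 24
the matrix is upper triangular; its diagonal is (1, 1, 1, 1)
for a triangular matrix the eigenvalues are the diagonal entries, with algebraic multiplicity their repetition count


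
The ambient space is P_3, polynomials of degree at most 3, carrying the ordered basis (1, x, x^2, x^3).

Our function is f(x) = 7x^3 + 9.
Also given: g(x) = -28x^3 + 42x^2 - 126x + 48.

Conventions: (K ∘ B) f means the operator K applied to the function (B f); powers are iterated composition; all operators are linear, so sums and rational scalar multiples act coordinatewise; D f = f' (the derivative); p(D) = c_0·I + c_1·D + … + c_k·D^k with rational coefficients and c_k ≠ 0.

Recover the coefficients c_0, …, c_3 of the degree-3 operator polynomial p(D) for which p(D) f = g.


c_0 = -4, c_1 = 2, c_2 = -3, c_3 = 2

D^0 f = 7x^3 + 9
D^1 f = 21x^2
D^2 f = 42x
D^3 f = 42
matching coefficients of g against c_0 f + c_1 Df + … from the top degree down determines the c_i
solution: c_0 = -4, c_1 = 2, c_2 = -3, c_3 = 2


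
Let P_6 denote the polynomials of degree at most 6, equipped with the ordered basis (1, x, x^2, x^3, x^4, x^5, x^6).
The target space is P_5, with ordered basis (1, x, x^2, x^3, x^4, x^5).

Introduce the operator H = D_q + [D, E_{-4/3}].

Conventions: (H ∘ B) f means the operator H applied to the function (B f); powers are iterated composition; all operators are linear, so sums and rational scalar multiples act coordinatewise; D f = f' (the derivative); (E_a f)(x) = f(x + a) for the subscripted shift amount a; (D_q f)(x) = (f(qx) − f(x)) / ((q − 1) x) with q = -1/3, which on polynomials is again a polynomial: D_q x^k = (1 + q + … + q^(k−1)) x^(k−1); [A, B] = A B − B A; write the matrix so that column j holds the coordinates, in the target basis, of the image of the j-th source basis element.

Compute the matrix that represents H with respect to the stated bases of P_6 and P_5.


image of 1: 0
image of x: 1
image of x^2: (2/3)x
image of x^3: (7/9)x^2
image of x^4: (20/27)x^3
image of x^5: (61/81)x^4
image of x^6: (182/243)x^5
each image's coordinates form column j of the matrix

the matrix is [[0, 1, 0, 0, 0, 0, 0]; [0, 0, 2/3, 0, 0, 0, 0]; [0, 0, 0, 7/9, 0, 0, 0]; [0, 0, 0, 0, 20/27, 0, 0]; [0, 0, 0, 0, 0, 61/81, 0]; [0, 0, 0, 0, 0, 0, 182/243]] (rows listed top to bottom)


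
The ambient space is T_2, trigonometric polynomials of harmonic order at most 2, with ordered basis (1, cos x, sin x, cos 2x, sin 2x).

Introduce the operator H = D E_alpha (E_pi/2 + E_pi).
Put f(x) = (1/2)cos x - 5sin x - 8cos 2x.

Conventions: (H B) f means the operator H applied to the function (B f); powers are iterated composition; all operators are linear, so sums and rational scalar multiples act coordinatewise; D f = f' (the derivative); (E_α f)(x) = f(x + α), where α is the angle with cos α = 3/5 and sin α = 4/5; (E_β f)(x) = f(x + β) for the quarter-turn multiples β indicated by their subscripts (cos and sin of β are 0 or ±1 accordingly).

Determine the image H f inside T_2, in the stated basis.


E_pi/2 f = -5cos x - (1/2)sin x + 8cos 2x
E_pi f = -(1/2)cos x + 5sin x - 8cos 2x
(E_pi/2 + E_pi) f = -(11/2)cos x + (9/2)sin x
E_alpha (E_pi/2 + E_pi) f = (3/10)cos x + (71/10)sin x
D E_alpha (E_pi/2 + E_pi) f = (71/10)cos x - (3/10)sin x

g(x) = (71/10)cos x - (3/10)sin x


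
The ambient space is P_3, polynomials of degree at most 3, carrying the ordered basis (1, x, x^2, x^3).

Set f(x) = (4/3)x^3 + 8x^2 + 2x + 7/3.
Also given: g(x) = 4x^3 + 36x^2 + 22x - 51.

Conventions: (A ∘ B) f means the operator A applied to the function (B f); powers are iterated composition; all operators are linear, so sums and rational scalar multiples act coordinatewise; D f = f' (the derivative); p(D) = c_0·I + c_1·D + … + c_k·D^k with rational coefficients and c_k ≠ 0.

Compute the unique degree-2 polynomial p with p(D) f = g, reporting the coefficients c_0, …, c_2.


p(D) = 3·I + 3·D − 4·D^2, i.e. c_0 = 3, c_1 = 3, c_2 = -4

D^0 f = (4/3)x^3 + 8x^2 + 2x + 7/3
D^1 f = 4x^2 + 16x + 2
D^2 f = 8x + 16
matching coefficients of g against c_0 f + c_1 Df + … from the top degree down determines the c_i
solution: c_0 = 3, c_1 = 3, c_2 = -4


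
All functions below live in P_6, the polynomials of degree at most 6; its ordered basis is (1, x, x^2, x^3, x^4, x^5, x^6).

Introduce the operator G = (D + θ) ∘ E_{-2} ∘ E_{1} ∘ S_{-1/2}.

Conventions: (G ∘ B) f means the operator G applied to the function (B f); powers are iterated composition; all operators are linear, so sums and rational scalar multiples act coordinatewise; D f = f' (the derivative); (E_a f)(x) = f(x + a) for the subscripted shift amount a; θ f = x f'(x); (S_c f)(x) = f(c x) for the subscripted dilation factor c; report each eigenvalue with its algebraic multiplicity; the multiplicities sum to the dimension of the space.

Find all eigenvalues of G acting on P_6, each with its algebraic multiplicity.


λ = -1/2 (multiplicity 1), λ = -3/8 (multiplicity 1), λ = -5/32 (multiplicity 1), λ = 0 (multiplicity 1), λ = 3/32 (multiplicity 1), λ = 1/4 (multiplicity 1), λ = 1/2 (multiplicity 1)

image of 1: 0
image of x: -(1/2)x - 1/2
image of x^2: (1/2)x^2 - 1/2
image of x^3: -(3/8)x^3 + (3/8)x^2 + (3/8)x - 3/8
image of x^4: (1/4)x^4 - (1/2)x^3 + (1/2)x - 1/4
image of x^5: -(5/32)x^5 + (15/32)x^4 - (5/16)x^3 - (5/16)x^2 + (15/32)x - 5/32
image of x^6: (3/32)x^6 - (3/8)x^5 + (15/32)x^4 - (15/32)x^2 + (3/8)x - 3/32
the matrix is upper triangular; its diagonal is (0, -1/2, 1/2, -3/8, 1/4, -5/32, 3/32)
for a triangular matrix the eigenvalues are the diagonal entries, with algebraic multiplicity their repetition count


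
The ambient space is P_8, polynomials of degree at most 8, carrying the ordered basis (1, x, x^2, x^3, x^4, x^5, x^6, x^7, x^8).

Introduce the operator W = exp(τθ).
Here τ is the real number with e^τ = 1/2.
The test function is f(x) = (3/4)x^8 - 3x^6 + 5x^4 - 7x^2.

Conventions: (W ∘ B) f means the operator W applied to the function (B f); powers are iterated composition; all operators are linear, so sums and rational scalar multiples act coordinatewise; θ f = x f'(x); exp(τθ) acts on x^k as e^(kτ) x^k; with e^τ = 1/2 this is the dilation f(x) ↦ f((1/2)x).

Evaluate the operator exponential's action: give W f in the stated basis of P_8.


exp(τθ) x^k = e^(kτ) x^k; with e^τ = 1/2 this sends x^k to (1/2)^k x^k
x^2 ↦ 1/4 x^2
x^4 ↦ 1/16 x^4
x^6 ↦ 1/64 x^6
x^8 ↦ 1/256 x^8
applying this coordinatewise to f: exp(τθ) f = (3/1024)x^8 - (3/64)x^6 + (5/16)x^4 - (7/4)x^2

the result is g(x) = (3/1024)x^8 - (3/64)x^6 + (5/16)x^4 - (7/4)x^2


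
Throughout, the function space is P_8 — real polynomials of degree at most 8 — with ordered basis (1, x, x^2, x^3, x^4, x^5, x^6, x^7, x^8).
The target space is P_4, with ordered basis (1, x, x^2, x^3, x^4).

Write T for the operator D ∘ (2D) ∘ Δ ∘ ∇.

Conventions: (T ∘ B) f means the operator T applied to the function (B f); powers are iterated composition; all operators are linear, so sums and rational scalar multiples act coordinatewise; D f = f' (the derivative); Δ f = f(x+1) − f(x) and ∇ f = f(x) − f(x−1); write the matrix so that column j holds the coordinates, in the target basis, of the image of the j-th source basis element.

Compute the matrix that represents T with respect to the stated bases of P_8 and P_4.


image of 1: 0
image of x: 0
image of x^2: 0
image of x^3: 0
image of x^4: 48
image of x^5: 240x
image of x^6: 720x^2 + 120
image of x^7: 1680x^3 + 840x
image of x^8: 3360x^4 + 3360x^2 + 224
each image's coordinates form column j of the matrix

the matrix is [[0, 0, 0, 0, 48, 0, 120, 0, 224]; [0, 0, 0, 0, 0, 240, 0, 840, 0]; [0, 0, 0, 0, 0, 0, 720, 0, 3360]; [0, 0, 0, 0, 0, 0, 0, 1680, 0]; [0, 0, 0, 0, 0, 0, 0, 0, 3360]] (rows listed top to bottom)


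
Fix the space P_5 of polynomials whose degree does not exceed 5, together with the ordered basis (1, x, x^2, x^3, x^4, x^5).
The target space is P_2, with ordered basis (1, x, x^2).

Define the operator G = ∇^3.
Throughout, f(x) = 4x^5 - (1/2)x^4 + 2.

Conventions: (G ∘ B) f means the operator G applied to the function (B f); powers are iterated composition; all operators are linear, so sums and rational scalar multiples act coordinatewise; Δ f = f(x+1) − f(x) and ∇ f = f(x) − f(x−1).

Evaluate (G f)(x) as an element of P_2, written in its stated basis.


the image equals g(x) = 240x^2 - 732x + 618

∇ f = 20x^4 - 42x^3 + 43x^2 - 22x + 9/2
∇ ∇ f = 80x^3 - 246x^2 + 292x - 127
∇ ∇ ∇ f = 240x^2 - 732x + 618


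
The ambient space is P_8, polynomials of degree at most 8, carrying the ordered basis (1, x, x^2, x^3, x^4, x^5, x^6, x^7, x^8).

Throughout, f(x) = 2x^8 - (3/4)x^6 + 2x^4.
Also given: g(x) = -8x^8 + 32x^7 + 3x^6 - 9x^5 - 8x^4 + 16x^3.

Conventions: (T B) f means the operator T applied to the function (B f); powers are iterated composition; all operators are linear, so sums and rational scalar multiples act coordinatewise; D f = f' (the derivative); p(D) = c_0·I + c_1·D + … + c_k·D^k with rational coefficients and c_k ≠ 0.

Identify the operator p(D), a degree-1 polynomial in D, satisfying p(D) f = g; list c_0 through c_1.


D^0 f = 2x^8 - (3/4)x^6 + 2x^4
D^1 f = 16x^7 - (9/2)x^5 + 8x^3
matching coefficients of g against c_0 f + c_1 Df + … from the top degree down determines the c_i
solution: c_0 = -4, c_1 = 2

c_0 = -4, c_1 = 2


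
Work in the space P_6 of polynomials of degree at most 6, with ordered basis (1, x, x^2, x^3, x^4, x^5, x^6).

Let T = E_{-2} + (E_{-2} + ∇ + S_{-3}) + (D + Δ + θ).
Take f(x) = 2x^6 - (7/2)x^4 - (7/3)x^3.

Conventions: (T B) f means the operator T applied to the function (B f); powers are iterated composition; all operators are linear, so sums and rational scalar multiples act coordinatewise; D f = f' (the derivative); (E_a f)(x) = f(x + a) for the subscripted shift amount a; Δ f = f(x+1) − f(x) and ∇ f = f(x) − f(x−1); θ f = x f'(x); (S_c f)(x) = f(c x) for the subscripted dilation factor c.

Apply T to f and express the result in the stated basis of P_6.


E_{-2} f = 2x^6 - 24x^5 + (233/2)x^4 - (883/3)x^3 + 410x^2 - 300x + 272/3
E_{-2} f = 2x^6 - 24x^5 + (233/2)x^4 - (883/3)x^3 + 410x^2 - 300x + 272/3
∇ f = 12x^5 - 30x^4 + 26x^3 - 16x^2 + 5x - 5/6
S_{-3} f = 1458x^6 - (567/2)x^4 + 63x^3
(E_{-2} + ∇ + S_{-3}) f = 1460x^6 - 12x^5 - 197x^4 - (616/3)x^3 + 394x^2 - 295x + 539/6
D f = 12x^5 - 14x^3 - 7x^2
Δ f = 12x^5 + 30x^4 + 26x^3 + 2x^2 - 9x - 23/6
θ f = 12x^6 - 14x^4 - 7x^3
(D + Δ + θ) f = 12x^6 + 24x^5 + 16x^4 + 5x^3 - 5x^2 - 9x - 23/6
(E_{-2} + (E_{-2} + ∇ + S_{-3}) + (D + Δ + θ)) f = 1474x^6 - 12x^5 - (129/2)x^4 - (1484/3)x^3 + 799x^2 - 604x + 530/3

g(x) = 1474x^6 - 12x^5 - (129/2)x^4 - (1484/3)x^3 + 799x^2 - 604x + 530/3


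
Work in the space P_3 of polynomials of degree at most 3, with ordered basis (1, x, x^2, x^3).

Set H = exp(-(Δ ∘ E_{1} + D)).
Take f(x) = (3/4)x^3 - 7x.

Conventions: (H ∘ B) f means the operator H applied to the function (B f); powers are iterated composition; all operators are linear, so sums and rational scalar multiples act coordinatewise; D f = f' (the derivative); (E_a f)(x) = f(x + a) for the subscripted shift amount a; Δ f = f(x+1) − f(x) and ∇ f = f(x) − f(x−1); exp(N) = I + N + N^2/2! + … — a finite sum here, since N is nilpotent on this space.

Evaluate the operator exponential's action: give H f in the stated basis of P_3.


the image equals g(x) = (3/4)x^3 - (9/2)x^2 - (19/4)x + 65/4

order-1 term: -(9/2)x^2 - (27/4)x + 35/4
order-2 term: 9x + 27/2
order-3 term: -6
the series for exp(-(Δ ∘ E_{1} + D)) f terminates at order 3
exp(-(Δ ∘ E_{1} + D)) f = (3/4)x^3 - (9/2)x^2 - (19/4)x + 65/4


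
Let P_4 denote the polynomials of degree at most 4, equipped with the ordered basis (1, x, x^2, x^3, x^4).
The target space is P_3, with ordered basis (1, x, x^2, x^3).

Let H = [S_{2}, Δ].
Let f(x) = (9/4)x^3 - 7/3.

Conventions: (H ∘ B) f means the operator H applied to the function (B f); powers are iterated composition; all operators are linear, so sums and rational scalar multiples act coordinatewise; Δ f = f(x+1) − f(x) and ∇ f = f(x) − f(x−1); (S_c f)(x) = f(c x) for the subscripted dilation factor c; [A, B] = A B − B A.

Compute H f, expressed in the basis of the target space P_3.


g(x) = -27x^2 - (81/2)x - 63/4

Δ f = (27/4)x^2 + (27/4)x + 9/4
S_{2} Δ f = 27x^2 + (27/2)x + 9/4
S_{2} f = 18x^3 - 7/3
Δ S_{2} f = 54x^2 + 54x + 18
[S_{2}, Δ] f = -27x^2 - (81/2)x - 63/4


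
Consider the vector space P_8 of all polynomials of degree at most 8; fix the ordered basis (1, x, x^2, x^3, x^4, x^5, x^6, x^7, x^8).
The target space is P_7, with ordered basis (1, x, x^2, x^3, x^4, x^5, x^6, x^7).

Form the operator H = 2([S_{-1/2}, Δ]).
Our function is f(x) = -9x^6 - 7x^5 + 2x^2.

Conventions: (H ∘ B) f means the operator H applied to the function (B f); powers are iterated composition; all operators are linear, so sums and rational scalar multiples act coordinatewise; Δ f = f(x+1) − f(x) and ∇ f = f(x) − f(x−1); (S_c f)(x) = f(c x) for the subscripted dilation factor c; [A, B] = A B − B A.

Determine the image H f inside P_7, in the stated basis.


g(x) = (81/16)x^5 - (615/32)x^4 + (255/4)x^3 - (3285/32)x^2 + (165/2)x - 933/32

Δ f = -54x^5 - 170x^4 - 250x^3 - 205x^2 - 85x - 14
S_{-1/2} Δ f = (27/16)x^5 - (85/8)x^4 + (125/4)x^3 - (205/4)x^2 + (85/2)x - 14
S_{-1/2} f = -(9/64)x^6 + (7/32)x^5 + (1/2)x^2
Δ S_{-1/2} f = -(27/32)x^5 - (65/64)x^4 - (5/8)x^3 + (5/64)x^2 + (5/4)x + 37/64
[S_{-1/2}, Δ] f = (81/32)x^5 - (615/64)x^4 + (255/8)x^3 - (3285/64)x^2 + (165/4)x - 933/64
(2([S_{-1/2}, Δ])) f = (81/16)x^5 - (615/32)x^4 + (255/4)x^3 - (3285/32)x^2 + (165/2)x - 933/32


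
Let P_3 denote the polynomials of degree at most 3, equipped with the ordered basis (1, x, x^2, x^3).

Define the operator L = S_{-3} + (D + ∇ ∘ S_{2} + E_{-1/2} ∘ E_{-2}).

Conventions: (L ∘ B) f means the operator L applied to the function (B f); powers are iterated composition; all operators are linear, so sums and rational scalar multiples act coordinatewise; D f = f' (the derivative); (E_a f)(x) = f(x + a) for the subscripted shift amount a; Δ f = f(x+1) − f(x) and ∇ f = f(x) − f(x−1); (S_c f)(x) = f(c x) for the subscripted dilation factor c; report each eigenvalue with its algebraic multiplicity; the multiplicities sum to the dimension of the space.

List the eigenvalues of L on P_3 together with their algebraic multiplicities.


λ = -26 (multiplicity 1), λ = -2 (multiplicity 1), λ = 2 (multiplicity 1), λ = 10 (multiplicity 1)

image of 1: 2
image of x: -2x + 1/2
image of x^2: 10x^2 + 5x + 9/4
image of x^3: -26x^3 + (39/2)x^2 - (21/4)x - 61/8
the matrix is upper triangular; its diagonal is (2, -2, 10, -26)
for a triangular matrix the eigenvalues are the diagonal entries, with algebraic multiplicity their repetition count


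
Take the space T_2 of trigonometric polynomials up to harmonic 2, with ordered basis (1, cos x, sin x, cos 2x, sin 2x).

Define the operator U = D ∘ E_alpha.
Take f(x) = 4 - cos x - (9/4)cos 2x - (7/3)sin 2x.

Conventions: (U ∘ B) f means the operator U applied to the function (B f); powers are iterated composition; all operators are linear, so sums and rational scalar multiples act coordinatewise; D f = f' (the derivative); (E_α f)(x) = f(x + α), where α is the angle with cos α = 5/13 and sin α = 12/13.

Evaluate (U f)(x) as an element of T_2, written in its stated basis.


E_alpha f = 4 - (5/13)cos x + (12/13)sin x - (49/676)cos 2x + (1643/507)sin 2x
D E_alpha f = (12/13)cos x + (5/13)sin x + (3286/507)cos 2x + (49/338)sin 2x

the image equals g(x) = (12/13)cos x + (5/13)sin x + (3286/507)cos 2x + (49/338)sin 2x


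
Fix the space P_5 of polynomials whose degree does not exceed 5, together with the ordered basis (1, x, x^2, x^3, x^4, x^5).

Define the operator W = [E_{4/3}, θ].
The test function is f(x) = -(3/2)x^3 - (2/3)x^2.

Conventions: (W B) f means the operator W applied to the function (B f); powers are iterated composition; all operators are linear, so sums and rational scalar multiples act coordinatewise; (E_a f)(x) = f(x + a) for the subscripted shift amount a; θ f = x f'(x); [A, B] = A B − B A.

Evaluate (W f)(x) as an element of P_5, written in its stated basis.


the image equals g(x) = -6x^2 - (160/9)x - 352/27

θ f = -(9/2)x^3 - (4/3)x^2
E_{4/3} θ f = -(9/2)x^3 - (58/3)x^2 - (248/9)x - 352/27
E_{4/3} f = -(3/2)x^3 - (20/3)x^2 - (88/9)x - 128/27
θ E_{4/3} f = -(9/2)x^3 - (40/3)x^2 - (88/9)x
[E_{4/3}, θ] f = -6x^2 - (160/9)x - 352/27


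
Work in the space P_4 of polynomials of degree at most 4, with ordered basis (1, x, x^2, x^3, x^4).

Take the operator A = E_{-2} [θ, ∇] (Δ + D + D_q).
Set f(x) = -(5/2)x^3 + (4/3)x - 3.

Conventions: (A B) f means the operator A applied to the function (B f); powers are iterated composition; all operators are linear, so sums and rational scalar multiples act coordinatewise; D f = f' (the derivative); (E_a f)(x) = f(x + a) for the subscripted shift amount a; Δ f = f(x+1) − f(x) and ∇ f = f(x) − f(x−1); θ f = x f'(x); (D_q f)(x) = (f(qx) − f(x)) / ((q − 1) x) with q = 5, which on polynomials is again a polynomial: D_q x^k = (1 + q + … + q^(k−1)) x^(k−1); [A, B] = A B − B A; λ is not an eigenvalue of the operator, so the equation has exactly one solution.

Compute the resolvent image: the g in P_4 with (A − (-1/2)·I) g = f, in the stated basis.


the image equals g(x) = -5x^3 - (2212/3)x + 2184

write g with unknown coordinates in the stated basis and equate coefficients in (A − (-1/2)·I) g = f
solving from the highest basis element down gives g = -5x^3 - (2212/3)x + 2184
check: A g = 370x - 1095
so A g − (-1/2)·g = -(5/2)x^3 + (4/3)x - 3 = f ✓


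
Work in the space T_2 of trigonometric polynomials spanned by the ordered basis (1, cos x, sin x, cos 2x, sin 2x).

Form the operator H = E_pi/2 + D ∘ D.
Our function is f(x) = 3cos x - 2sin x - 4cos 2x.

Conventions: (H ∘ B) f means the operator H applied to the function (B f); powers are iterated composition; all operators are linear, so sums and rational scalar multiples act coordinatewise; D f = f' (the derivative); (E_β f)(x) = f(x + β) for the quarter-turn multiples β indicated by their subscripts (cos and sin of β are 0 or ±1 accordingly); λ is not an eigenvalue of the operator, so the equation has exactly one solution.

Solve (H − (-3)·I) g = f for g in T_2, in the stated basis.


g(x) = (8/5)cos x - (1/5)sin x + 2cos 2x

write g with unknown coordinates in the stated basis and equate coefficients in (H − (-3)·I) g = f
solving from the highest basis element down gives g = (8/5)cos x - (1/5)sin x + 2cos 2x
check: H g = -(9/5)cos x - (7/5)sin x - 10cos 2x
so H g − (-3)·g = 3cos x - 2sin x - 4cos 2x = f ✓


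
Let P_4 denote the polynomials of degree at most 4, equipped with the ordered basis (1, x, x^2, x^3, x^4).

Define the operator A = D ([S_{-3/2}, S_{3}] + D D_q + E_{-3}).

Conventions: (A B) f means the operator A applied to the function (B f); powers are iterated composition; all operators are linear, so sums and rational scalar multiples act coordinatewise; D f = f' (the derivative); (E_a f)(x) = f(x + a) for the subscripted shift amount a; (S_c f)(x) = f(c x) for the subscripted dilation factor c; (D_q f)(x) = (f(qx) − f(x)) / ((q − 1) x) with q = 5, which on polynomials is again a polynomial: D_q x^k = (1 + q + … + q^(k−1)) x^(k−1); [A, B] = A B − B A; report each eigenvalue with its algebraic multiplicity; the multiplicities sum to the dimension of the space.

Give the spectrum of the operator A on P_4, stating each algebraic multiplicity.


λ = 0 (multiplicity 5)

image of 1: 0
image of x: 1
image of x^2: 2x - 6
image of x^3: 3x^2 - 18x + 89
image of x^4: 4x^3 - 36x^2 + 1044x - 108
the matrix is upper triangular; its diagonal is (0, 0, 0, 0, 0)
for a triangular matrix the eigenvalues are the diagonal entries, with algebraic multiplicity their repetition count


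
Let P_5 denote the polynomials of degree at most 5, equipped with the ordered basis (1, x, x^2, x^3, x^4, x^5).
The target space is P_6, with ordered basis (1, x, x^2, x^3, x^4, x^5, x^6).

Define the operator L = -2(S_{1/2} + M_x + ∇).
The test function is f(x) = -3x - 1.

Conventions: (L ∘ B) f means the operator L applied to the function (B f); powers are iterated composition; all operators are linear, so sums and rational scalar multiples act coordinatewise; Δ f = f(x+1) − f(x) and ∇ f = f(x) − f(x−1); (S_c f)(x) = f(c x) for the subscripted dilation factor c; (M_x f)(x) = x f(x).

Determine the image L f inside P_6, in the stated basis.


S_{1/2} f = -(3/2)x - 1
M_x f = -3x^2 - x
∇ f = -3
(S_{1/2} + M_x + ∇) f = -3x^2 - (5/2)x - 4
(-2(S_{1/2} + M_x + ∇)) f = 6x^2 + 5x + 8

the image equals g(x) = 6x^2 + 5x + 8


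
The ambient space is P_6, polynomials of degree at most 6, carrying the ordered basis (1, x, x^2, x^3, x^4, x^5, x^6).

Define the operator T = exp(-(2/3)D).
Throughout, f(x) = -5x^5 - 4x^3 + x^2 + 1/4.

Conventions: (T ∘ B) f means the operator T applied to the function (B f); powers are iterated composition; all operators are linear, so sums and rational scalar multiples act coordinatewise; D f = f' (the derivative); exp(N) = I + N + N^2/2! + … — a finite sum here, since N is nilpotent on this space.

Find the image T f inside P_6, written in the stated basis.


g(x) = -5x^5 + (50/3)x^4 - (236/9)x^3 + (643/27)x^2 - (940/81)x + 2467/972

order-1 term: (50/3)x^4 + 8x^2 - (4/3)x
order-2 term: -(200/9)x^3 - (16/3)x + 4/9
order-3 term: (400/27)x^2 + 32/27
order-4 term: -(400/81)x
order-5 term: 160/243
the series for exp(-(2/3)D) f terminates at order 5
exp(-(2/3)D) f = -5x^5 + (50/3)x^4 - (236/9)x^3 + (643/27)x^2 - (940/81)x + 2467/972


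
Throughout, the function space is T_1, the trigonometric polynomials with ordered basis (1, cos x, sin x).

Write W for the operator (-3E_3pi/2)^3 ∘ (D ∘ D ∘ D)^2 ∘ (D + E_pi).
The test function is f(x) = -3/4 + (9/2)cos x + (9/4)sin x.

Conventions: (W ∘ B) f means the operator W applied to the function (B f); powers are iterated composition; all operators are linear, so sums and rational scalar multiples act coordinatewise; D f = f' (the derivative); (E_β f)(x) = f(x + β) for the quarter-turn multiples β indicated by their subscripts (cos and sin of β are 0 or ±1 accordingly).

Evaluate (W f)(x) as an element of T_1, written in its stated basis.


D f = (9/4)cos x - (9/2)sin x
E_pi f = -3/4 - (9/2)cos x - (9/4)sin x
(D + E_pi) f = -3/4 - (9/4)cos x - (27/4)sin x
D (D + E_pi) f = -(27/4)cos x + (9/4)sin x
D D (D + E_pi) f = (9/4)cos x + (27/4)sin x
D D D (D + E_pi) f = (27/4)cos x - (9/4)sin x
D (D ∘ D ∘ D) (D + E_pi) f = -(9/4)cos x - (27/4)sin x
D D (D ∘ D ∘ D) (D + E_pi) f = -(27/4)cos x + (9/4)sin x
D D D (D ∘ D ∘ D) (D + E_pi) f = (9/4)cos x + (27/4)sin x
E_3pi/2 (D ∘ D ∘ D)^2 (D + E_pi) f = -(27/4)cos x + (9/4)sin x
(-3E_3pi/2) (D ∘ D ∘ D)^2 (D + E_pi) f = (81/4)cos x - (27/4)sin x
E_3pi/2 (-3E_3pi/2) (D ∘ D ∘ D)^2 (D + E_pi) f = (27/4)cos x + (81/4)sin x
(-3E_3pi/2) (-3E_3pi/2) (D ∘ D ∘ D)^2 (D + E_pi) f = -(81/4)cos x - (243/4)sin x
E_3pi/2 (-3E_3pi/2) (-3E_3pi/2) (D ∘ D ∘ D)^2 (D + E_pi) f = (243/4)cos x - (81/4)sin x
(-3E_3pi/2) (-3E_3pi/2) (-3E_3pi/2) (D ∘ D ∘ D)^2 (D + E_pi) f = -(729/4)cos x + (243/4)sin x

the image equals g(x) = -(729/4)cos x + (243/4)sin x


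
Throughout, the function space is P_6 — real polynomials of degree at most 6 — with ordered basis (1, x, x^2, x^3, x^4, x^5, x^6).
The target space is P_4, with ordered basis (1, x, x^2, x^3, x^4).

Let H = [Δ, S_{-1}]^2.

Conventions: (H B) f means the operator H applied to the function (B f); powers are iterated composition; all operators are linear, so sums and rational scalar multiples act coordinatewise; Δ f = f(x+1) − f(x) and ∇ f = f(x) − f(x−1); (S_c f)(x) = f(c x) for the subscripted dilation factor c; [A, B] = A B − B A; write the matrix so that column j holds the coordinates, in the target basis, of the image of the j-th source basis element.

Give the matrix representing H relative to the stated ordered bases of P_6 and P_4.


the matrix is [[0, 0, -8, 0, -32, 0, -128]; [0, 0, 0, -24, 0, -160, 0]; [0, 0, 0, 0, -48, 0, -480]; [0, 0, 0, 0, 0, -80, 0]; [0, 0, 0, 0, 0, 0, -120]] (rows listed top to bottom)

image of 1: 0
image of x: 0
image of x^2: -8
image of x^3: -24x
image of x^4: -48x^2 - 32
image of x^5: -80x^3 - 160x
image of x^6: -120x^4 - 480x^2 - 128
each image's coordinates form column j of the matrix


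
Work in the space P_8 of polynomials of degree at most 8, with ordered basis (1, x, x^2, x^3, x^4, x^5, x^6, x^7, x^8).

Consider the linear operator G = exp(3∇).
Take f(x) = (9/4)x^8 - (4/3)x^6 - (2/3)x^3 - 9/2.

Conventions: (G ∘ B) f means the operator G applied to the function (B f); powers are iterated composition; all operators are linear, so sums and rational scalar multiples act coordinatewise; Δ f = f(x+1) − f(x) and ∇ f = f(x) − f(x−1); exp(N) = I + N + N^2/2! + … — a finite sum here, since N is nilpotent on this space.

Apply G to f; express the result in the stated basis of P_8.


order-1 term: 54x^7 - 189x^6 + 354x^5 - (825/2)x^4 + 298x^3 - 135x^2 + 36x - 19/4
order-2 term: 567x^6 - 3402x^5 + (19485/2)x^4 - 16290x^3 + 16317x^2 - 9144x + 8871/4
order-3 term: 3402x^5 - 25515x^4 + 84330x^3 - 149850x^2 + 140886x - 110925/2
order-4 term: (25515/2)x^4 - 102060x^3 + 330075x^2 - 503820x + 1211949/4
order-5 term: 30618x^3 - 229635x^2 + 610416x - 1138455/2
order-6 term: 45927x^2 - 275562x + 870669/2
order-7 term: 39366x - 137781
order-8 term: 59049/4
the series for exp(3∇) f terminates at order 8
exp(3∇) f = (9/4)x^8 + 54x^7 + (1130/3)x^6 + 354x^5 - (6855/2)x^4 - (9314/3)x^3 + 12699x^2 + 2178x - 14357/2

g(x) = (9/4)x^8 + 54x^7 + (1130/3)x^6 + 354x^5 - (6855/2)x^4 - (9314/3)x^3 + 12699x^2 + 2178x - 14357/2


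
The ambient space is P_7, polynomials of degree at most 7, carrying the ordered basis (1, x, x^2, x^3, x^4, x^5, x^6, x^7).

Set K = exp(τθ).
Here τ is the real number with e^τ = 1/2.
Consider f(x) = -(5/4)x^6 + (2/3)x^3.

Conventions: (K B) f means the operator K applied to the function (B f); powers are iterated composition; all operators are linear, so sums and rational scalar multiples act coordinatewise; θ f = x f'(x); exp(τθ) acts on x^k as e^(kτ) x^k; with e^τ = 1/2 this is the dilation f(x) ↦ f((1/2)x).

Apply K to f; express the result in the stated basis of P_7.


g(x) = -(5/256)x^6 + (1/12)x^3

exp(τθ) x^k = e^(kτ) x^k; with e^τ = 1/2 this sends x^k to (1/2)^k x^k
x^3 ↦ 1/8 x^3
x^6 ↦ 1/64 x^6
applying this coordinatewise to f: exp(τθ) f = -(5/256)x^6 + (1/12)x^3


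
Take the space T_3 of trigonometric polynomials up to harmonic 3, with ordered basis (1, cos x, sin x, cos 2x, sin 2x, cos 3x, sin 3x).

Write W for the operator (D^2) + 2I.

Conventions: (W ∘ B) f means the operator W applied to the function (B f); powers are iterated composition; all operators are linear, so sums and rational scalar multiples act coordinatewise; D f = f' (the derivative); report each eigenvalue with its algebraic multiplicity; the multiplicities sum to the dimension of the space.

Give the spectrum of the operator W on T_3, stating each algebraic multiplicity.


image of 1: 2
image of cos x: cos x
image of sin x: sin x
image of cos 2x: -2cos 2x
image of sin 2x: -2sin 2x
image of cos 3x: -7cos 3x
image of sin 3x: -7sin 3x
the matrix is diagonal; its diagonal is (2, 1, 1, -2, -2, -7, -7)
for a triangular matrix the eigenvalues are the diagonal entries, with algebraic multiplicity their repetition count

λ = -7 (multiplicity 2), λ = -2 (multiplicity 2), λ = 1 (multiplicity 2), λ = 2 (multiplicity 1)


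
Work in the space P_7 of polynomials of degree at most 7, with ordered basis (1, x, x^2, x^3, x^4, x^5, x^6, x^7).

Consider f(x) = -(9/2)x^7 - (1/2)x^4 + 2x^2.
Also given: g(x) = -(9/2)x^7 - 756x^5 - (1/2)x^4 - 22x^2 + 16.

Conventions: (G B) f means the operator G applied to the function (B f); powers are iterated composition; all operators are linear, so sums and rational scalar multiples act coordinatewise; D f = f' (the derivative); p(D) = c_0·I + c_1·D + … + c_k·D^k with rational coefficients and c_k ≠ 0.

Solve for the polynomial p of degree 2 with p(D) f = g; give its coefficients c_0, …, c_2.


p(D) = I + 4·D^2, i.e. c_0 = 1, c_1 = 0, c_2 = 4

D^0 f = -(9/2)x^7 - (1/2)x^4 + 2x^2
D^1 f = -(63/2)x^6 - 2x^3 + 4x
D^2 f = -189x^5 - 6x^2 + 4
matching coefficients of g against c_0 f + c_1 Df + … from the top degree down determines the c_i
solution: c_0 = 1, c_1 = 0, c_2 = 4


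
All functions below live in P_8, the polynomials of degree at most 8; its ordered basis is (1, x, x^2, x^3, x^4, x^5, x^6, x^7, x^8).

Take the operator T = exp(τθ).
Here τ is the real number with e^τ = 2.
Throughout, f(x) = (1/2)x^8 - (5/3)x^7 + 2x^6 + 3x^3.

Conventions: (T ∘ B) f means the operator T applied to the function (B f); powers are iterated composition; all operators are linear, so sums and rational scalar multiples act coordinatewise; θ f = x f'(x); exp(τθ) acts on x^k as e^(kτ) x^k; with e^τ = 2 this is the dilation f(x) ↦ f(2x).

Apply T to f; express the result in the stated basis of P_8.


the result is g(x) = 128x^8 - (640/3)x^7 + 128x^6 + 24x^3

exp(τθ) x^k = e^(kτ) x^k; with e^τ = 2 this sends x^k to 2^k x^k
x^3 ↦ 8 x^3
x^6 ↦ 64 x^6
x^7 ↦ 128 x^7
x^8 ↦ 256 x^8
applying this coordinatewise to f: exp(τθ) f = 128x^8 - (640/3)x^7 + 128x^6 + 24x^3


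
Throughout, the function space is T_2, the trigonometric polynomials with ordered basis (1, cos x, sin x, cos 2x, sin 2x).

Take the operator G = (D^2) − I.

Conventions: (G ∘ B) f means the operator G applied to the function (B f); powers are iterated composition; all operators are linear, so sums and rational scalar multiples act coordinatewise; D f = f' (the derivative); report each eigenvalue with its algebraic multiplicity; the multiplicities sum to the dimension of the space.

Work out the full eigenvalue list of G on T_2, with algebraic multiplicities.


λ = -5 (multiplicity 2), λ = -2 (multiplicity 2), λ = -1 (multiplicity 1)

image of 1: -1
image of cos x: -2cos x
image of sin x: -2sin x
image of cos 2x: -5cos 2x
image of sin 2x: -5sin 2x
the matrix is diagonal; its diagonal is (-1, -2, -2, -5, -5)
for a triangular matrix the eigenvalues are the diagonal entries, with algebraic multiplicity their repetition count


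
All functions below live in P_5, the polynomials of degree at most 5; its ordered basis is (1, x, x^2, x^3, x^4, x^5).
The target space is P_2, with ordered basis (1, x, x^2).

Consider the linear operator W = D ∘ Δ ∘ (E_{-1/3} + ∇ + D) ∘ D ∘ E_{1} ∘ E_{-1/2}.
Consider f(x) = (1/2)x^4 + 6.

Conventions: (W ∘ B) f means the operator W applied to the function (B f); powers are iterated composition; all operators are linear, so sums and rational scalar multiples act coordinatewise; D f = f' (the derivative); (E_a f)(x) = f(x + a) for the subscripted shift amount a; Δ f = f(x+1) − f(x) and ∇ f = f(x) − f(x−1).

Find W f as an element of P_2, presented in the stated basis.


E_{-1/2} f = (1/2)x^4 - x^3 + (3/4)x^2 - (1/4)x + 193/32
E_{1} E_{-1/2} f = (1/2)x^4 + x^3 + (3/4)x^2 + (1/4)x + 193/32
D E_{1} E_{-1/2} f = 2x^3 + 3x^2 + (3/2)x + 1/4
E_{-1/3} (D ∘ E_{1}) E_{-1/2} f = 2x^3 + x^2 + (1/6)x + 1/108
∇ (D ∘ E_{1}) E_{-1/2} f = 6x^2 + 1/2
D (D ∘ E_{1}) E_{-1/2} f = 6x^2 + 6x + 3/2
(E_{-1/3} + ∇ + D) (D ∘ E_{1}) E_{-1/2} f = 2x^3 + 13x^2 + (37/6)x + 217/108
Δ ((E_{-1/3} + ∇ + D) ∘ D ∘ E_{1} ∘ E_{-1/2}) f = 6x^2 + 32x + 127/6
D Δ ((E_{-1/3} + ∇ + D) ∘ D ∘ E_{1} ∘ E_{-1/2}) f = 12x + 32

g(x) = 12x + 32


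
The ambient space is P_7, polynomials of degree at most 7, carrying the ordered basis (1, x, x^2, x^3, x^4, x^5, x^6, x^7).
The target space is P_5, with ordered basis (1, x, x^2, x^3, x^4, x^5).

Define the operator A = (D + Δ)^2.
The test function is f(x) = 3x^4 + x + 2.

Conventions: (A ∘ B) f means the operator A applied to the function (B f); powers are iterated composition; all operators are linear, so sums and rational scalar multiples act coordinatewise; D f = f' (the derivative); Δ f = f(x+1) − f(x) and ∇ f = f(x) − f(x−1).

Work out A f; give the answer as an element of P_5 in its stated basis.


g(x) = 144x^2 + 144x + 66

D f = 12x^3 + 1
Δ f = 12x^3 + 18x^2 + 12x + 4
(D + Δ) f = 24x^3 + 18x^2 + 12x + 5
D (D + Δ) f = 72x^2 + 36x + 12
Δ (D + Δ) f = 72x^2 + 108x + 54
(D + Δ) (D + Δ) f = 144x^2 + 144x + 66
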